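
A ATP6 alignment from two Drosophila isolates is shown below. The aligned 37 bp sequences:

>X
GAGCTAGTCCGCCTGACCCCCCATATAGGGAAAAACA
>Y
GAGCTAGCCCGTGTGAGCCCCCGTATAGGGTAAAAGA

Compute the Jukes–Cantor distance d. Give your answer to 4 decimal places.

0.2180

The sequences differ at 7 of 37 sites (8, 12, 13, 17, 23, 31, 36), so p = 7/37 ≈ 0.189189.
d = −(3/4) ln(1 − 4p/3) = −0.75 ln(1 − 0.252252) = −0.75 ln(0.747748)
  = −0.75 × (-0.290689) = 0.218017 substitutions/site.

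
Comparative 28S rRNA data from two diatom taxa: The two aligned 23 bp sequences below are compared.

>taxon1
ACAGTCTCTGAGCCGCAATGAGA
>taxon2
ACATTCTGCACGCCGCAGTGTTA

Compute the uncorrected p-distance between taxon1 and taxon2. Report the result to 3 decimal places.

The sequences differ at 8 of 23 positions (sites 4, 8, 9, 10, 11, 18, 21, 22).
p = 8/23 = 0.347826… ≈ 0.348 (to 3 d.p.).

0.348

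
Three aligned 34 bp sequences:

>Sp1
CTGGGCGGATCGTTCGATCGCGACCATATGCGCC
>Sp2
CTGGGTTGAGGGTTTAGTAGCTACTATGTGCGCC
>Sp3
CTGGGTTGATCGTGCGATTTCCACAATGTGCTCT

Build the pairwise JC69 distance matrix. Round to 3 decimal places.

Sp1–Sp2: 11/34 sites differ → p ≈ 0.323529, d = −0.75 ln(1 − 0.431372) = 0.423397 ≈ 0.423.
Sp1–Sp3: 10/34 sites differ → p ≈ 0.294118, d = −0.75 ln(1 − 0.392157) = 0.373379 ≈ 0.373.
Sp2–Sp3: 12/34 sites differ → p ≈ 0.352941, d = −0.75 ln(1 − 0.470588) = 0.476991 ≈ 0.477.

d(Sp1,Sp2) = 0.423, d(Sp1,Sp3) = 0.373, d(Sp2,Sp3) = 0.477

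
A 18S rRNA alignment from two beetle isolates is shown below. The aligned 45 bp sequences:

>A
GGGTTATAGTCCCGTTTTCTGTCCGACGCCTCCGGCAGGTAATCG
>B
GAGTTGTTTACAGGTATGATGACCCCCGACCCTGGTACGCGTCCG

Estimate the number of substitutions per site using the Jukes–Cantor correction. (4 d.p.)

0.7913

The sequences differ at 22 of 45 sites, so p = 22/45 ≈ 0.488889.
d = −(3/4) ln(1 − 4p/3) = −0.75 ln(1 − 0.651852) = −0.75 ln(0.348148)
  = −0.75 × (-1.055128) = 0.791346 substitutions/site.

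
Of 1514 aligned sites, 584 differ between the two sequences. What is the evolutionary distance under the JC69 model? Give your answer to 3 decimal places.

p = 584/1514 ≈ 0.385733.
d = −(3/4) ln(1 − 4p/3) = −0.75 ln(1 − 0.514311) = −0.75 ln(0.485689)
  = −0.75 × (-0.722187) = 0.541640 substitutions/site.

0.542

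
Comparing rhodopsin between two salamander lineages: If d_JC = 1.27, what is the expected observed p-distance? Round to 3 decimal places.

0.612

p = (3/4)(1 − e^(−4d/3)) = 0.75 × (1 − e^(-1.693333)) = 0.75 × (1 − 0.183906) = 0.612071.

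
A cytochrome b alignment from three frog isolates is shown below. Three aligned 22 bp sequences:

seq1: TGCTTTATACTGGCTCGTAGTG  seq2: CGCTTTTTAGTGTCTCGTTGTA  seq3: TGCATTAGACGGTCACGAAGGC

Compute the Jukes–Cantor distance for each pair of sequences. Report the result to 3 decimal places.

d(seq1,seq2) = 0.339, d(seq1,seq3) = 0.497, d(seq2,seq3) = 0.824

seq1–seq2: 6/22 sites differ → p ≈ 0.272727, d = −0.75 ln(1 − 0.363636) = 0.338988 ≈ 0.339.
seq1–seq3: 8/22 sites differ → p ≈ 0.363636, d = −0.75 ln(1 − 0.484848) = 0.497470 ≈ 0.497.
seq2–seq3: 11/22 sites differ → p = 0.5, d = −0.75 ln(1 − 0.666667) = 0.823960 ≈ 0.824.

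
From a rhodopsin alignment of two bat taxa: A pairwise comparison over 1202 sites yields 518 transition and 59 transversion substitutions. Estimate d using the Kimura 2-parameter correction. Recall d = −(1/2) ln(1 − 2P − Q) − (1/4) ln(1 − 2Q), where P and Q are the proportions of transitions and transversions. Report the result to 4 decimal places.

1.2353

P = 518/1202 ≈ 0.430948 and Q = 59/1202 ≈ 0.049085.
Under the Kimura two-parameter model, d = −½ ln(1 − 2P − Q) − ¼ ln(1 − 2Q).
1 − 2P − Q = 0.089019, giving −½ ln(0.089019) = 1.209453.
1 − 2Q = 0.90183, giving −¼ ln(0.90183) = 0.025832.
d = 1.209453 + 0.025832 = 1.235285.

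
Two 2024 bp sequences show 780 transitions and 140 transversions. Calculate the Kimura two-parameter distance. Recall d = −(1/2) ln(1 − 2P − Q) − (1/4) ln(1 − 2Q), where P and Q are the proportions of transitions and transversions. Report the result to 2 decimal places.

P = 780/2024 ≈ 0.385375 and Q = 140/2024 ≈ 0.06917.
Under the Kimura two-parameter model, d = −½ ln(1 − 2P − Q) − ¼ ln(1 − 2Q).
1 − 2P − Q = 0.16008, giving −½ ln(0.16008) = 0.916041.
1 − 2Q = 0.86166, giving −¼ ln(0.86166) = 0.037224.
d = 0.916041 + 0.037224 = 0.953265.

0.95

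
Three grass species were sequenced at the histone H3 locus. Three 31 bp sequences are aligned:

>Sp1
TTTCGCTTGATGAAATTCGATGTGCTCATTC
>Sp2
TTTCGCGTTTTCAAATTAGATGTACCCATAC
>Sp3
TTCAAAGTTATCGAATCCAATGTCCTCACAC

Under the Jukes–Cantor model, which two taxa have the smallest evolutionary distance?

Sp1–Sp2: 8/31 differ, p = 0.258, d = 0.316.
Sp1–Sp3: 13/31 differ, p = 0.419, d = 0.614.
Sp2–Sp3: 12/31 differ, p = 0.387, d = 0.544.
The smallest distance is between Sp1 and Sp2.

Sp1 and Sp2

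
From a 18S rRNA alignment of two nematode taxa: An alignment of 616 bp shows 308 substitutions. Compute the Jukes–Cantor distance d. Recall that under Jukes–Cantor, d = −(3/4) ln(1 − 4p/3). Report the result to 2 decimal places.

p = 308/616 = 0.5.
d = −(3/4) ln(1 − 4p/3) = −0.75 ln(1 − 0.666667) = −0.75 ln(0.333333)
  = −0.75 × (-1.098613) = 0.823960 substitutions/site.

0.82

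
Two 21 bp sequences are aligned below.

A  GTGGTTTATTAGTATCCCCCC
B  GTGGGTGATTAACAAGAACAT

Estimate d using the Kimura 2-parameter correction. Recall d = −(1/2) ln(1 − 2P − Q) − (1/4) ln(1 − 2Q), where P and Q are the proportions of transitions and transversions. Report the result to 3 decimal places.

0.757

Of 21 sites, 3 differences are transitions and 7 are transversions, so P = 3/21 ≈ 0.142857 and Q = 7/21 ≈ 0.333333.
Under the Kimura two-parameter model, d = −½ ln(1 − 2P − Q) − ¼ ln(1 − 2Q).
1 − 2P − Q = 0.380953, giving −½ ln(0.380953) = 0.482540.
1 − 2Q = 0.333334, giving −¼ ln(0.333334) = 0.274653.
d = 0.482540 + 0.274653 = 0.757193.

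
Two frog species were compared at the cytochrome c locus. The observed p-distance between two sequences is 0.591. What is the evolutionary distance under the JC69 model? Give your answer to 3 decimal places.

1.163

d = −(3/4) ln(1 − 4p/3) = −0.75 ln(1 − 0.788) = −0.75 ln(0.212)
  = −0.75 × (-1.551169) = 1.163377 substitutions/site.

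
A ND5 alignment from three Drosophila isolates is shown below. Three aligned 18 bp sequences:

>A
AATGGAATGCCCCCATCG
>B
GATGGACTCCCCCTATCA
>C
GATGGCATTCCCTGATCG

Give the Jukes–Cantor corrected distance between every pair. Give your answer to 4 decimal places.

A–B: 5/18 sites differ → p ≈ 0.277778, d = −0.75 ln(1 − 0.370371) = 0.346968 ≈ 0.3470.
A–C: 5/18 sites differ → p ≈ 0.277778, d = −0.75 ln(1 − 0.370371) = 0.346968 ≈ 0.3470.
B–C: 6/18 sites differ → p ≈ 0.333333, d = −0.75 ln(1 − 0.444444) = 0.440839 ≈ 0.4408.

d(A,B) = 0.3470, d(A,C) = 0.3470, d(B,C) = 0.4408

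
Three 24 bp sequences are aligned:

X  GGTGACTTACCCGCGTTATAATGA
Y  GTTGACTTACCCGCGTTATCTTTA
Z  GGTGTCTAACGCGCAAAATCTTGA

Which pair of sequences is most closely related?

X–Y: 4/24 differ, p = 0.167, d = 0.188.
X–Z: 8/24 differ, p = 0.333, d = 0.441.
Y–Z: 8/24 differ, p = 0.333, d = 0.441.
The smallest distance is between X and Y.

X and Y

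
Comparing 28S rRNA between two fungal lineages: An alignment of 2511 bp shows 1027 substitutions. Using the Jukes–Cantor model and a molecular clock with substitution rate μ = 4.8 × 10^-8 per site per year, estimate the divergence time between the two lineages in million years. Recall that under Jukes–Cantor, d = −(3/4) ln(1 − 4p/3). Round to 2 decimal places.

p = 1027/2511 ≈ 0.409.
d = −(3/4) ln(1 − 4p/3) = −0.75 ln(1 − 0.545333) = −0.75 ln(0.454667)
  = −0.75 × (-0.788190) = 0.591143 substitutions/site.
Under a molecular clock d = 2μt, so t = d/(2μ) = 0.591143 / (2 × 4.8 × 10^-8) = 6.16 million years.

6.16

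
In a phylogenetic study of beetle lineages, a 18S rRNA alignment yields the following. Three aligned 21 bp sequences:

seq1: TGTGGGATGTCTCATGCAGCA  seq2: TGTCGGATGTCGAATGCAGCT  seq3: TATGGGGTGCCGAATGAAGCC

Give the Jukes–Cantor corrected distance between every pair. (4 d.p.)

seq1–seq2: 4/21 sites differ → p ≈ 0.190476, d = −0.75 ln(1 − 0.253968) = 0.219740 ≈ 0.2197.
seq1–seq3: 7/21 sites differ → p ≈ 0.333333, d = −0.75 ln(1 − 0.444444) = 0.440839 ≈ 0.4408.
seq2–seq3: 6/21 sites differ → p ≈ 0.285714, d = −0.75 ln(1 − 0.380952) = 0.359679 ≈ 0.3597.

d(seq1,seq2) = 0.2197, d(seq1,seq3) = 0.4408, d(seq2,seq3) = 0.3597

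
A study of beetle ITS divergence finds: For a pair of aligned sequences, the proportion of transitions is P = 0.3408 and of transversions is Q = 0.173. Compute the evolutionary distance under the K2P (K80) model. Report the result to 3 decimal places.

1.070

Under the Kimura two-parameter model, d = −½ ln(1 − 2P − Q) − ¼ ln(1 − 2Q).
1 − 2P − Q = 0.1454, giving −½ ln(0.1454) = 0.964133.
1 − 2Q = 0.654, giving −¼ ln(0.654) = 0.106162.
d = 0.964133 + 0.106162 = 1.070295.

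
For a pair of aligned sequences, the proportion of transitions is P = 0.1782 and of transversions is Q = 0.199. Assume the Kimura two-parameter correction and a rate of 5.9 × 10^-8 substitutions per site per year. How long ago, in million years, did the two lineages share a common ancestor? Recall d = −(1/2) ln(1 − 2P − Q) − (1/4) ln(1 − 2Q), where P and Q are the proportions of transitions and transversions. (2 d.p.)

4.51

Under the Kimura two-parameter model, d = −½ ln(1 − 2P − Q) − ¼ ln(1 − 2Q).
1 − 2P − Q = 0.4446, giving −½ ln(0.4446) = 0.405290.
1 − 2Q = 0.602, giving −¼ ln(0.602) = 0.126874.
d = 0.405290 + 0.126874 = 0.532164.
Under a molecular clock d = 2μt, so t = d/(2μ) = 0.532164 / (2 × 5.9 × 10^-8) = 4.51 million years.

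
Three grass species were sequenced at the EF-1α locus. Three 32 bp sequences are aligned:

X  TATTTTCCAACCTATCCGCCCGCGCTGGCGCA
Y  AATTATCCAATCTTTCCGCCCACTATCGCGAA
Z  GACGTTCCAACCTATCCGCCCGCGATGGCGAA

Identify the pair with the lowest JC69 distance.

X–Y: 9/32 differ, p = 0.281, d = 0.353.
X–Z: 5/32 differ, p = 0.156, d = 0.175.
Y–Z: 9/32 differ, p = 0.281, d = 0.353.
The smallest distance is between X and Z.

X and Z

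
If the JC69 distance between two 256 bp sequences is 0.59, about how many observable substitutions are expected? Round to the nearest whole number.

Invert JC69: p = (3/4)(1 − e^(−4d/3)) = 0.75 × (1 − e^(-0.786667)) = 0.75 × (1 − 0.455360) = 0.408480.
Expected differing sites = pL ≈ 0.408480 × 256 = 104.57088 ≈ 105.

105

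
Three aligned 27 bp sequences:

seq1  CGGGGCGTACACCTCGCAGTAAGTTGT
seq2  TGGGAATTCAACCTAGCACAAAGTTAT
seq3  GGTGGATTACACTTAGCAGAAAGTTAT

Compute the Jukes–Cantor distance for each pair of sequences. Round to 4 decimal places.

d(seq1,seq2) = 0.5107, d(seq1,seq3) = 0.3770, d(seq2,seq3) = 0.3181

seq1–seq2: 10/27 sites differ → p ≈ 0.37037, d = −0.75 ln(1 − 0.493827) = 0.510658 ≈ 0.5107.
seq1–seq3: 8/27 sites differ → p ≈ 0.296296, d = −0.75 ln(1 − 0.395061) = 0.376971 ≈ 0.3770.
seq2–seq3: 7/27 sites differ → p ≈ 0.259259, d = −0.75 ln(1 − 0.345679) = 0.318118 ≈ 0.3181.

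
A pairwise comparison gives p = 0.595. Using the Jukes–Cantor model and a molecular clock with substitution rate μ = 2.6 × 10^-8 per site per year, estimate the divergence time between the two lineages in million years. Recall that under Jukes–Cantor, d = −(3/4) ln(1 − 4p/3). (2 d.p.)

22.74

d = −(3/4) ln(1 − 4p/3) = −0.75 ln(1 − 0.793333) = −0.75 ln(0.206667)
  = −0.75 × (-1.576646) = 1.182485 substitutions/site.
Under a molecular clock d = 2μt, so t = d/(2μ) = 1.182485 / (2 × 2.6 × 10^-8) = 22.74 million years.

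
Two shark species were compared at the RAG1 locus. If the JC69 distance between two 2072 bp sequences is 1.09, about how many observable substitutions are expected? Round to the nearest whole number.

1191

Invert JC69: p = (3/4)(1 − e^(−4d/3)) = 0.75 × (1 − e^(-1.453333)) = 0.75 × (1 − 0.233790) = 0.574658.
Expected differing sites = pL ≈ 0.574658 × 2072 = 1190.691376 ≈ 1191.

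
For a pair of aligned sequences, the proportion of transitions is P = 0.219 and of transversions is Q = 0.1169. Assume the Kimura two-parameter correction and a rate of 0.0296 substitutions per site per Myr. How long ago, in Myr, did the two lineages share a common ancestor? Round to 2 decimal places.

7.96

Under the Kimura two-parameter model, d = −½ ln(1 − 2P − Q) − ¼ ln(1 − 2Q).
1 − 2P − Q = 0.4451, giving −½ ln(0.4451) = 0.404728.
1 − 2Q = 0.7662, giving −¼ ln(0.7662) = 0.066578.
d = 0.404728 + 0.066578 = 0.471306.
Under a molecular clock d = 2μt, so t = d/(2μ) = 0.471306 / (2 × 0.0296) = 7.96 Myr.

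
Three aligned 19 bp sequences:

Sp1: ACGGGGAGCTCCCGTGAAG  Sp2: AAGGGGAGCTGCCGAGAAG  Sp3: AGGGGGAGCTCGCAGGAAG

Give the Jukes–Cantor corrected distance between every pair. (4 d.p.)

Sp1–Sp2: 3/19 sites differ → p ≈ 0.157895, d = −0.75 ln(1 − 0.210527) = 0.177292 ≈ 0.1773.
Sp1–Sp3: 4/19 sites differ → p ≈ 0.210526, d = −0.75 ln(1 − 0.280701) = 0.247109 ≈ 0.2471.
Sp2–Sp3: 5/19 sites differ → p ≈ 0.263158, d = −0.75 ln(1 − 0.350877) = 0.324100 ≈ 0.3241.

d(Sp1,Sp2) = 0.1773, d(Sp1,Sp3) = 0.2471, d(Sp2,Sp3) = 0.3241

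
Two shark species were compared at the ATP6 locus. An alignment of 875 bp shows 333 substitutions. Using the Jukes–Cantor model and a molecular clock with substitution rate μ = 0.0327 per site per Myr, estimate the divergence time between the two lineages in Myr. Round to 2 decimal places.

p = 333/875 ≈ 0.380571.
d = −(3/4) ln(1 − 4p/3) = −0.75 ln(1 − 0.507428) = −0.75 ln(0.492572)
  = −0.75 × (-0.708115) = 0.531086 substitutions/site.
Under a molecular clock d = 2μt, so t = d/(2μ) = 0.531086 / (2 × 0.0327) = 8.12 Myr.

8.12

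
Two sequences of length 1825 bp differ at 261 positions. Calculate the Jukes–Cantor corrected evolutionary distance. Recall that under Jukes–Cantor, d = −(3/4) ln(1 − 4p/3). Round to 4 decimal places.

0.1587

p = 261/1825 ≈ 0.143014.
d = −(3/4) ln(1 − 4p/3) = −0.75 ln(1 − 0.190685) = −0.75 ln(0.809315)
  = −0.75 × (-0.211567) = 0.158675 substitutions/site.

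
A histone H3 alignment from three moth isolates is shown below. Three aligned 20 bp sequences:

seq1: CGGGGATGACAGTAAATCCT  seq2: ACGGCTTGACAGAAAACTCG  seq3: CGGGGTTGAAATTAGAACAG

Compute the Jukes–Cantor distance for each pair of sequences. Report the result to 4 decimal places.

d(seq1,seq2) = 0.5716, d(seq1,seq3) = 0.4715, d(seq2,seq3) = 0.8240

seq1–seq2: 8/20 sites differ → p = 0.4, d = −0.75 ln(1 − 0.533333) = 0.571605 ≈ 0.5716.
seq1–seq3: 7/20 sites differ → p = 0.35, d = −0.75 ln(1 − 0.466667) = 0.471457 ≈ 0.4715.
seq2–seq3: 10/20 sites differ → p = 0.5, d = −0.75 ln(1 − 0.666667) = 0.823960 ≈ 0.8240.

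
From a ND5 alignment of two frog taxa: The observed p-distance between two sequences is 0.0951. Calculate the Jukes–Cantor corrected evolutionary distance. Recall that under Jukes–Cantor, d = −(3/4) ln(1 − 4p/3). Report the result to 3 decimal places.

0.102

d = −(3/4) ln(1 − 4p/3) = −0.75 ln(1 − 0.1268) = −0.75 ln(0.8732)
  = −0.75 × (-0.135591) = 0.101693 substitutions/site.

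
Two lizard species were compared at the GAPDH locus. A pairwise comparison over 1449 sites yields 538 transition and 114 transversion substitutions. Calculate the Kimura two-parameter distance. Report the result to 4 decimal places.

P = 538/1449 ≈ 0.371291 and Q = 114/1449 ≈ 0.078675.
Under the Kimura two-parameter model, d = −½ ln(1 − 2P − Q) − ¼ ln(1 − 2Q).
1 − 2P − Q = 0.178743, giving −½ ln(0.178743) = 0.860903.
1 − 2Q = 0.84265, giving −¼ ln(0.84265) = 0.042801.
d = 0.860903 + 0.042801 = 0.903704.

0.9037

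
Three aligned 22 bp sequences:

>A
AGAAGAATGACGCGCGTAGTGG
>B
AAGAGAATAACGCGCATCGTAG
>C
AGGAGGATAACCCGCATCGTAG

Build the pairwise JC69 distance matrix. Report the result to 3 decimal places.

d(A,B) = 0.339, d(A,C) = 0.414, d(B,C) = 0.151

A–B: 6/22 sites differ → p ≈ 0.272727, d = −0.75 ln(1 − 0.363636) = 0.338988 ≈ 0.339.
A–C: 7/22 sites differ → p ≈ 0.318182, d = −0.75 ln(1 − 0.424243) = 0.414052 ≈ 0.414.
B–C: 3/22 sites differ → p ≈ 0.136364, d = −0.75 ln(1 − 0.181819) = 0.150504 ≈ 0.151.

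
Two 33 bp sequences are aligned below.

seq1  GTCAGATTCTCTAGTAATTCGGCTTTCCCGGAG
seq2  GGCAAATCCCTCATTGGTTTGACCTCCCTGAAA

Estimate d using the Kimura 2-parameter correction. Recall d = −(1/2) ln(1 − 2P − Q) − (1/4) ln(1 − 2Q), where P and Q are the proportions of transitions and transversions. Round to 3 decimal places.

Of 33 sites, 14 differences are transitions and 2 are transversions, so P = 14/33 ≈ 0.424242 and Q = 2/33 ≈ 0.060606.
Under the Kimura two-parameter model, d = −½ ln(1 − 2P − Q) − ¼ ln(1 − 2Q).
1 − 2P − Q = 0.09091, giving −½ ln(0.09091) = 1.198943.
1 − 2Q = 0.878788, giving −¼ ln(0.878788) = 0.032303.
d = 1.198943 + 0.032303 = 1.231246.

1.231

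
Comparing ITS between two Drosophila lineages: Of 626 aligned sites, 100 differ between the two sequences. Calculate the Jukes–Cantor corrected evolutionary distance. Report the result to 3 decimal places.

p = 100/626 ≈ 0.159744.
d = −(3/4) ln(1 − 4p/3) = −0.75 ln(1 − 0.212992) = −0.75 ln(0.787008)
  = −0.75 × (-0.239517) = 0.179638 substitutions/site.

0.180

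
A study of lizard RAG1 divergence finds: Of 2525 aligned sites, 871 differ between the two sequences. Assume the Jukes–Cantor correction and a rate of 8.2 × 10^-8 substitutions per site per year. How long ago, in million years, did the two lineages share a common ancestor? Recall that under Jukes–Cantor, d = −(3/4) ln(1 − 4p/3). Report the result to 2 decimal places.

p = 871/2525 ≈ 0.34495.
d = −(3/4) ln(1 − 4p/3) = −0.75 ln(1 − 0.459933) = −0.75 ln(0.540067)
  = −0.75 × (-0.616062) = 0.462047 substitutions/site.
Under a molecular clock d = 2μt, so t = d/(2μ) = 0.462047 / (2 × 8.2 × 10^-8) = 2.82 million years.

2.82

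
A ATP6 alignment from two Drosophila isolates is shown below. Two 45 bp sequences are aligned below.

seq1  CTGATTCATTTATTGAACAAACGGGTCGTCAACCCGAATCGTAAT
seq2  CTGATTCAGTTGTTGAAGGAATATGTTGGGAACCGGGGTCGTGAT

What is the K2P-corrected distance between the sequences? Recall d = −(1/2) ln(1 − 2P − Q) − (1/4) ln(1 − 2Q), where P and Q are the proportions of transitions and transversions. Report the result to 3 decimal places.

0.413

Of 45 sites, 8 differences are transitions and 6 are transversions, so P = 8/45 ≈ 0.177778 and Q = 6/45 ≈ 0.133333.
Under the Kimura two-parameter model, d = −½ ln(1 − 2P − Q) − ¼ ln(1 − 2Q).
1 − 2P − Q = 0.511111, giving −½ ln(0.511111) = 0.335584.
1 − 2Q = 0.733334, giving −¼ ln(0.733334) = 0.077539.
d = 0.335584 + 0.077539 = 0.413123.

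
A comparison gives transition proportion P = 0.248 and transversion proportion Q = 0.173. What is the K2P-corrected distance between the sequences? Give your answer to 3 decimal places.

0.659

Under the Kimura two-parameter model, d = −½ ln(1 − 2P − Q) − ¼ ln(1 − 2Q).
1 − 2P − Q = 0.331, giving −½ ln(0.331) = 0.552818.
1 − 2Q = 0.654, giving −¼ ln(0.654) = 0.106162.
d = 0.552818 + 0.106162 = 0.658980.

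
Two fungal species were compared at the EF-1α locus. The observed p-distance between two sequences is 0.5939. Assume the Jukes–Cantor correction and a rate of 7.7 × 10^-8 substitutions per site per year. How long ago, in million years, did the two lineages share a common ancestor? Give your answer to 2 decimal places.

d = −(3/4) ln(1 − 4p/3) = −0.75 ln(1 − 0.791867) = −0.75 ln(0.208133)
  = −0.75 × (-1.569578) = 1.177184 substitutions/site.
Under a molecular clock d = 2μt, so t = d/(2μ) = 1.177184 / (2 × 7.7 × 10^-8) = 7.64 million years.

7.64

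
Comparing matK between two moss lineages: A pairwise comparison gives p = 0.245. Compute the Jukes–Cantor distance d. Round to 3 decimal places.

0.297

d = −(3/4) ln(1 − 4p/3) = −0.75 ln(1 − 0.326667) = −0.75 ln(0.673333)
  = −0.75 × (-0.395515) = 0.296636 substitutions/site.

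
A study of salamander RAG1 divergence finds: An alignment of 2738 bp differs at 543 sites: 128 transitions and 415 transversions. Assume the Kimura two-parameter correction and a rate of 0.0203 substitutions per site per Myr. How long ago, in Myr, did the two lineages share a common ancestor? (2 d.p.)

P = 128/2738 ≈ 0.046749 and Q = 415/2738 ≈ 0.15157.
Under the Kimura two-parameter model, d = −½ ln(1 − 2P − Q) − ¼ ln(1 − 2Q).
1 − 2P − Q = 0.754932, giving −½ ln(0.754932) = 0.140564.
1 − 2Q = 0.69686, giving −¼ ln(0.69686) = 0.090293.
d = 0.140564 + 0.090293 = 0.230857.
Under a molecular clock d = 2μt, so t = d/(2μ) = 0.230857 / (2 × 0.0203) = 5.69 Myr.

5.69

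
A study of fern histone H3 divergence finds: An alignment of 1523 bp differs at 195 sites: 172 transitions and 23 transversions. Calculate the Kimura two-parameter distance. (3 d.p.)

0.146

P = 172/1523 ≈ 0.112935 and Q = 23/1523 ≈ 0.015102.
Under the Kimura two-parameter model, d = −½ ln(1 − 2P − Q) − ¼ ln(1 − 2Q).
1 − 2P − Q = 0.759028, giving −½ ln(0.759028) = 0.137858.
1 − 2Q = 0.969796, giving −¼ ln(0.969796) = 0.007667.
d = 0.137858 + 0.007667 = 0.145525.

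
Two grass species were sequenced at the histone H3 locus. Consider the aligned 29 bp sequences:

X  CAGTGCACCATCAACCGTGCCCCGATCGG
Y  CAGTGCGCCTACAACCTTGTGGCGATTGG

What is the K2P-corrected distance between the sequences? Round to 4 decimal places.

Of 29 sites, 3 differences are transitions and 5 are transversions, so P = 3/29 ≈ 0.103448 and Q = 5/29 ≈ 0.172414.
Under the Kimura two-parameter model, d = −½ ln(1 − 2P − Q) − ¼ ln(1 − 2Q).
1 − 2P − Q = 0.62069, giving −½ ln(0.62069) = 0.238462.
1 − 2Q = 0.655172, giving −¼ ln(0.655172) = 0.105714.
d = 0.238462 + 0.105714 = 0.344176.

0.3442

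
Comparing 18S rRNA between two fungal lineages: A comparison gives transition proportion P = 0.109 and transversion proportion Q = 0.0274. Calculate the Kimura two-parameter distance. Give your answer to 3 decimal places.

0.155

Under the Kimura two-parameter model, d = −½ ln(1 − 2P − Q) − ¼ ln(1 − 2Q).
1 − 2P − Q = 0.7546, giving −½ ln(0.7546) = 0.140784.
1 − 2Q = 0.9452, giving −¼ ln(0.9452) = 0.014090.
d = 0.140784 + 0.014090 = 0.154874.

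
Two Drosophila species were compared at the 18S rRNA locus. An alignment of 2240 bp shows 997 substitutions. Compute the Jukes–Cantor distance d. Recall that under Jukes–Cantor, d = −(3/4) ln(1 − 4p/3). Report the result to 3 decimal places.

p = 997/2240 ≈ 0.445089.
d = −(3/4) ln(1 − 4p/3) = −0.75 ln(1 − 0.593452) = −0.75 ln(0.406548)
  = −0.75 × (-0.900053) = 0.675040 substitutions/site.

0.675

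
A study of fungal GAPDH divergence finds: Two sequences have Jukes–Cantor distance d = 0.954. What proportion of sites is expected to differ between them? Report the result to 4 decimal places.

p = (3/4)(1 − e^(−4d/3)) = 0.75 × (1 − e^(-1.272)) = 0.75 × (1 − 0.280271) = 0.539797.

0.5398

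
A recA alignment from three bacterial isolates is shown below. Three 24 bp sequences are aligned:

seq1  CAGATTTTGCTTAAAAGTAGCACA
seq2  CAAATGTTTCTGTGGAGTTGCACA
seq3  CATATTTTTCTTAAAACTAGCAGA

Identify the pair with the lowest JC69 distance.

seq1 and seq3

seq1–seq2: 8/24 differ, p = 0.333, d = 0.441.
seq1–seq3: 4/24 differ, p = 0.167, d = 0.188.
seq2–seq3: 9/24 differ, p = 0.375, d = 0.520.
The smallest distance is between seq1 and seq3.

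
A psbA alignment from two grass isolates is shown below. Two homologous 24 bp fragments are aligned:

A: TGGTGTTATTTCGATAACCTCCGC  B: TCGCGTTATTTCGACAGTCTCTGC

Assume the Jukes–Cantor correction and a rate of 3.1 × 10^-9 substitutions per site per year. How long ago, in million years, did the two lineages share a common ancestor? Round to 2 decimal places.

The sequences differ at 6 of 24 sites (2, 4, 15, 17, 18, 22), so p = 6/24 = 0.25.
d = −(3/4) ln(1 − 4p/3) = −0.75 ln(1 − 0.333333) = −0.75 ln(0.666667)
  = −0.75 × (-0.405465) = 0.304099 substitutions/site.
Under a molecular clock d = 2μt, so t = d/(2μ) = 0.304099 / (2 × 3.1 × 10^-9) = 49.05 million years.

49.05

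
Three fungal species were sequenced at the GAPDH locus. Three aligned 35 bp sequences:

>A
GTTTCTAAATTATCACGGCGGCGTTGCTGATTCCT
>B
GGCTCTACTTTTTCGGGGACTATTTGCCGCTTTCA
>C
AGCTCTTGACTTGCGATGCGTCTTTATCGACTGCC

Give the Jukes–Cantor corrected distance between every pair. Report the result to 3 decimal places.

d(A,B) = 0.705, d(A,C) = 0.965, d(B,C) = 0.782

A–B: 16/35 sites differ → p ≈ 0.457143, d = −0.75 ln(1 − 0.609524) = 0.705292 ≈ 0.705.
A–C: 19/35 sites differ → p ≈ 0.542857, d = −0.75 ln(1 − 0.723809) = 0.964997 ≈ 0.965.
B–C: 17/35 sites differ → p ≈ 0.485714, d = −0.75 ln(1 − 0.647619) = 0.782282 ≈ 0.782.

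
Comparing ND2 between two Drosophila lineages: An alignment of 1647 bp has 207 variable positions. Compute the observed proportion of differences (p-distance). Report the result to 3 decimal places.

0.126

p = 207/1647 = 0.125683… ≈ 0.126 (to 3 d.p.).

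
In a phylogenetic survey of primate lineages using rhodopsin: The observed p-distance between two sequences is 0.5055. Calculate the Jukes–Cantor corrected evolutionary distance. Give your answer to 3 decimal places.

d = −(3/4) ln(1 − 4p/3) = −0.75 ln(1 − 0.674) = −0.75 ln(0.326)
  = −0.75 × (-1.120858) = 0.840644 substitutions/site.

0.841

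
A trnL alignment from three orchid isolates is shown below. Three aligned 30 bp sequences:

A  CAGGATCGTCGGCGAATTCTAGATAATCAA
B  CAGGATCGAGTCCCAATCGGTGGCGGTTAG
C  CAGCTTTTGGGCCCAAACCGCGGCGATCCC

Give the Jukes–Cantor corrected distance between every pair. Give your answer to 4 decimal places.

d(A,B) = 0.8240, d(A,C) = 1.0566, d(B,C) = 0.6467

A–B: 15/30 sites differ → p = 0.5, d = −0.75 ln(1 − 0.666667) = 0.823960 ≈ 0.8240.
A–C: 17/30 sites differ → p ≈ 0.566667, d = −0.75 ln(1 − 0.755556) = 1.056577 ≈ 1.0566.
B–C: 13/30 sites differ → p ≈ 0.433333, d = −0.75 ln(1 − 0.577777) = 0.646666 ≈ 0.6467.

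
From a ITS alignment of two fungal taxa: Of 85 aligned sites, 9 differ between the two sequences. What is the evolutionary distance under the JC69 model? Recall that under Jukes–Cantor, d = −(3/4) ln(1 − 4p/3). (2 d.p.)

0.11

p = 9/85 ≈ 0.105882.
d = −(3/4) ln(1 − 4p/3) = −0.75 ln(1 − 0.141176) = −0.75 ln(0.858824)
  = −0.75 × (-0.152191) = 0.114143 substitutions/site.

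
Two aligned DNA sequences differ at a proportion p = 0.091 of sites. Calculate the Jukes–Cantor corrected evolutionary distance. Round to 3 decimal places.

0.097

d = −(3/4) ln(1 − 4p/3) = −0.75 ln(1 − 0.121333) = −0.75 ln(0.878667)
  = −0.75 × (-0.129349) = 0.097012 substitutions/site.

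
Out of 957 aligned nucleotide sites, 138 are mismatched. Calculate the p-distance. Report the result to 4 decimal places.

p = 138/957 = 0.144200… ≈ 0.1442 (to 4 d.p.).

0.1442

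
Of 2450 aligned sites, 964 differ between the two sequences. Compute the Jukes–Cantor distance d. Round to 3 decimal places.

p = 964/2450 ≈ 0.393469.
d = −(3/4) ln(1 − 4p/3) = −0.75 ln(1 − 0.524625) = −0.75 ln(0.475375)
  = −0.75 × (-0.743651) = 0.557738 substitutions/site.

0.558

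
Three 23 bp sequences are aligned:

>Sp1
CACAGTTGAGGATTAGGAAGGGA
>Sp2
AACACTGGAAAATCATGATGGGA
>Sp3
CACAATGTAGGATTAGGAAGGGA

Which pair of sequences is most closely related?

Sp1–Sp2: 8/23 differ, p = 0.348, d = 0.467.
Sp1–Sp3: 3/23 differ, p = 0.130, d = 0.143.
Sp2–Sp3: 8/23 differ, p = 0.348, d = 0.467.
The smallest distance is between Sp1 and Sp3.

Sp1 and Sp3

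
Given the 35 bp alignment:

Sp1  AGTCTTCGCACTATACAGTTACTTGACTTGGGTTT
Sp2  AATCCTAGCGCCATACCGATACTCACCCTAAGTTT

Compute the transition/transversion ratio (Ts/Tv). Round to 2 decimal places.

Transitions are A↔G and C↔T; transversions are all other mismatches.
Transitions: 9. Transversions: 4.
R = 9/4 = 2.25.

2.25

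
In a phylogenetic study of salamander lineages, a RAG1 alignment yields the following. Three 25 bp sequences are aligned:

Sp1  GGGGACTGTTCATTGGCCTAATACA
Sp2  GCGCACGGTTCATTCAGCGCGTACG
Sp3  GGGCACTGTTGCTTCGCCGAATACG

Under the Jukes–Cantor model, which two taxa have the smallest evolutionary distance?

Sp1–Sp2: 10/25 differ, p = 0.400, d = 0.572.
Sp1–Sp3: 6/25 differ, p = 0.240, d = 0.289.
Sp2–Sp3: 8/25 differ, p = 0.320, d = 0.417.
The smallest distance is between Sp1 and Sp3.

Sp1 and Sp3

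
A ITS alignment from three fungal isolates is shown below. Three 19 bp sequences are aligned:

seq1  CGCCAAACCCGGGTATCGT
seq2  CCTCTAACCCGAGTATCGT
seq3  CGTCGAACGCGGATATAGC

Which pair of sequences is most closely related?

seq1 and seq2

seq1–seq2: 4/19 differ, p = 0.211, d = 0.247.
seq1–seq3: 6/19 differ, p = 0.316, d = 0.410.
seq2–seq3: 7/19 differ, p = 0.368, d = 0.507.
The smallest distance is between seq1 and seq2.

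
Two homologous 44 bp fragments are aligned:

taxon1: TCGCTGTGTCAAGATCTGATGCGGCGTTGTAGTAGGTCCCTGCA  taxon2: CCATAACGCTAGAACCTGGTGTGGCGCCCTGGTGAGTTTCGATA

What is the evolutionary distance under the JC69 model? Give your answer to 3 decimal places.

The sequences differ at 24 of 44 sites, so p = 24/44 ≈ 0.545455.
d = −(3/4) ln(1 − 4p/3) = −0.75 ln(1 − 0.727273) = −0.75 ln(0.272727)
  = −0.75 × (-1.299284) = 0.974463 substitutions/site.

0.974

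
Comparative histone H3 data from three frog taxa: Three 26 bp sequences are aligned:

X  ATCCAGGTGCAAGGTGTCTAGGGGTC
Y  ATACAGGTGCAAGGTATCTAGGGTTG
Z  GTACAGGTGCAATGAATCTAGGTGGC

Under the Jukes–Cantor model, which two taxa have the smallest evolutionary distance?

X and Y

X–Y: 4/26 differ, p = 0.154, d = 0.172.
X–Z: 7/26 differ, p = 0.269, d = 0.334.
Y–Z: 7/26 differ, p = 0.269, d = 0.334.
The smallest distance is between X and Y.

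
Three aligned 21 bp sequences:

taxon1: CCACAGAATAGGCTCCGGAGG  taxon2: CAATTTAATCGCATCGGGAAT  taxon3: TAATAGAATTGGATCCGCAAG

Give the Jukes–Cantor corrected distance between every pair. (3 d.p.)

taxon1–taxon2: 10/21 sites differ → p ≈ 0.47619, d = −0.75 ln(1 − 0.63492) = 0.755729 ≈ 0.756.
taxon1–taxon3: 7/21 sites differ → p ≈ 0.333333, d = −0.75 ln(1 − 0.444444) = 0.440839 ≈ 0.441.
taxon2–taxon3: 8/21 sites differ → p ≈ 0.380952, d = −0.75 ln(1 − 0.507936) = 0.531860 ≈ 0.532.

d(taxon1,taxon2) = 0.756, d(taxon1,taxon3) = 0.441, d(taxon2,taxon3) = 0.532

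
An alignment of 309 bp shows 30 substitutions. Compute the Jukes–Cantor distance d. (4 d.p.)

p = 30/309 ≈ 0.097087.
d = −(3/4) ln(1 − 4p/3) = −0.75 ln(1 − 0.129449) = −0.75 ln(0.870551)
  = −0.75 × (-0.138629) = 0.103972 substitutions/site.

0.1040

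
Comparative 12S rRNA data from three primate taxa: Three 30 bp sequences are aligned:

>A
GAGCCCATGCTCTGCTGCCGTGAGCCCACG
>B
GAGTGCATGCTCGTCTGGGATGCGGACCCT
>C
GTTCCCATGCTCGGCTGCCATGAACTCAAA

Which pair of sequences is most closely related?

A and C

A–B: 12/30 differ, p = 0.400, d = 0.572.
A–C: 8/30 differ, p = 0.267, d = 0.330.
B–C: 14/30 differ, p = 0.467, d = 0.730.
The smallest distance is between A and C.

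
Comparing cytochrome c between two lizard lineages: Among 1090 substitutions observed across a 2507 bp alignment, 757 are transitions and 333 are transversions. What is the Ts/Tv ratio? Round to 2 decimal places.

2.27

R = 757/333 = 2.273273… ≈ 2.27 (to 2 d.p.).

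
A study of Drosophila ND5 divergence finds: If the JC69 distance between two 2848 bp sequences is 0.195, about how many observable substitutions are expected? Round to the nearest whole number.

Invert JC69: p = (3/4)(1 − e^(−4d/3)) = 0.75 × (1 − e^(-0.26)) = 0.75 × (1 − 0.771052) = 0.171711.
Expected differing sites = pL ≈ 0.171711 × 2848 = 489.032928 ≈ 489.

489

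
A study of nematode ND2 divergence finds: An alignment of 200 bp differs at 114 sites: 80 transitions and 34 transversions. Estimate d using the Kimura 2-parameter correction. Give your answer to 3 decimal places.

1.857

P = 80/200 = 0.4 and Q = 34/200 = 0.17.
Under the Kimura two-parameter model, d = −½ ln(1 − 2P − Q) − ¼ ln(1 − 2Q).
1 − 2P − Q = 0.03, giving −½ ln(0.03) = 1.753279.
1 − 2Q = 0.66, giving −¼ ln(0.66) = 0.103879.
d = 1.753279 + 0.103879 = 1.857158.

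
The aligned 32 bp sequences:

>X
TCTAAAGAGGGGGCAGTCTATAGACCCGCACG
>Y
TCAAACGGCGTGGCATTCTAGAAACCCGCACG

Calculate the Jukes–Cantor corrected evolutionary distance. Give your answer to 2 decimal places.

0.30

The sequences differ at 8 of 32 sites (3, 6, 8, 9, 11, 16, 21, 23), so p = 8/32 = 0.25.
d = −(3/4) ln(1 − 4p/3) = −0.75 ln(1 − 0.333333) = −0.75 ln(0.666667)
  = −0.75 × (-0.405465) = 0.304099 substitutions/site.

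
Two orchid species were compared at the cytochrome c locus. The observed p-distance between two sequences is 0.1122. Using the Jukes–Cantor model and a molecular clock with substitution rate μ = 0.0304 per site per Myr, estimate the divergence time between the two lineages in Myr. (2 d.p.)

d = −(3/4) ln(1 − 4p/3) = −0.75 ln(1 − 0.1496) = −0.75 ln(0.8504)
  = −0.75 × (-0.162048) = 0.121536 substitutions/site.
Under a molecular clock d = 2μt, so t = d/(2μ) = 0.121536 / (2 × 0.0304) = 2.00 Myr.

2.00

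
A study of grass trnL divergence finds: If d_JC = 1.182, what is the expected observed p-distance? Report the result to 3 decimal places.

0.595

p = (3/4)(1 − e^(−4d/3)) = 0.75 × (1 − e^(-1.576)) = 0.75 × (1 − 0.206801) = 0.594899.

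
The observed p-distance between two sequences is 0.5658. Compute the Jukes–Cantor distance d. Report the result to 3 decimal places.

1.053

d = −(3/4) ln(1 − 4p/3) = −0.75 ln(1 − 0.7544) = −0.75 ln(0.2456)
  = −0.75 × (-1.404051) = 1.053038 substitutions/site.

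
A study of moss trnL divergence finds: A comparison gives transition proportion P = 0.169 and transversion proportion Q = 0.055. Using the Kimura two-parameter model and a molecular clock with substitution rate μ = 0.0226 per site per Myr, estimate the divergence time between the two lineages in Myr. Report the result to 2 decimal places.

6.17

Under the Kimura two-parameter model, d = −½ ln(1 − 2P − Q) − ¼ ln(1 − 2Q).
1 − 2P − Q = 0.607, giving −½ ln(0.607) = 0.249613.
1 − 2Q = 0.89, giving −¼ ln(0.89) = 0.029133.
d = 0.249613 + 0.029133 = 0.278746.
Under a molecular clock d = 2μt, so t = d/(2μ) = 0.278746 / (2 × 0.0226) = 6.17 Myr.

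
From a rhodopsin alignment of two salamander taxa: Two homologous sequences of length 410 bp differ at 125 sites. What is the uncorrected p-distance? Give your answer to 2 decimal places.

p = 125/410 = 0.304878… ≈ 0.30 (to 2 d.p.).

0.30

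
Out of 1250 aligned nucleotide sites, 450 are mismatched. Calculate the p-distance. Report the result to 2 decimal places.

0.36

p = 450/1250 = 0.36.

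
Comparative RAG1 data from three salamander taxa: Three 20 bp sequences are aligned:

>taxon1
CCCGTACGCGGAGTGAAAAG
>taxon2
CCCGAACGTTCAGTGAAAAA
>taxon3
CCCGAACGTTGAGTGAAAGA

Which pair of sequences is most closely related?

taxon2 and taxon3

taxon1–taxon2: 5/20 differ, p = 0.250, d = 0.304.
taxon1–taxon3: 5/20 differ, p = 0.250, d = 0.304.
taxon2–taxon3: 2/20 differ, p = 0.100, d = 0.107.
The smallest distance is between taxon2 and taxon3.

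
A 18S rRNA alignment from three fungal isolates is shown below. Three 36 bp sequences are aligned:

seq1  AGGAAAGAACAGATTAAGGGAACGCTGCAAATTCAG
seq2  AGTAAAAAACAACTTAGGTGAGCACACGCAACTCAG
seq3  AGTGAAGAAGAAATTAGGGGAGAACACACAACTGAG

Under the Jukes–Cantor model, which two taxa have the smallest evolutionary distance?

seq1–seq2: 13/36 differ, p = 0.361, d = 0.493.
seq1–seq3: 14/36 differ, p = 0.389, d = 0.548.
seq2–seq3: 8/36 differ, p = 0.222, d = 0.264.
The smallest distance is between seq2 and seq3.

seq2 and seq3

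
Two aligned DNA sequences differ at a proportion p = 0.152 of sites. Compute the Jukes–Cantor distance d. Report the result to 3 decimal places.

d = −(3/4) ln(1 − 4p/3) = −0.75 ln(1 − 0.202667) = −0.75 ln(0.797333)
  = −0.75 × (-0.226483) = 0.169862 substitutions/site.

0.170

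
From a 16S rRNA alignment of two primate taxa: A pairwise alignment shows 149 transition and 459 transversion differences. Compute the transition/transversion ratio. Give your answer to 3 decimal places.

R = 149/459 = 0.324618… ≈ 0.325 (to 3 d.p.).

0.325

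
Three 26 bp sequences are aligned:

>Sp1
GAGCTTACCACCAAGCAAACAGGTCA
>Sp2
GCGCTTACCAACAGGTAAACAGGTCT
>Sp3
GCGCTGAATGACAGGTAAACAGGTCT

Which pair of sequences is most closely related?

Sp1–Sp2: 5/26 differ, p = 0.192, d = 0.222.
Sp1–Sp3: 9/26 differ, p = 0.346, d = 0.464.
Sp2–Sp3: 4/26 differ, p = 0.154, d = 0.172.
The smallest distance is between Sp2 and Sp3.

Sp2 and Sp3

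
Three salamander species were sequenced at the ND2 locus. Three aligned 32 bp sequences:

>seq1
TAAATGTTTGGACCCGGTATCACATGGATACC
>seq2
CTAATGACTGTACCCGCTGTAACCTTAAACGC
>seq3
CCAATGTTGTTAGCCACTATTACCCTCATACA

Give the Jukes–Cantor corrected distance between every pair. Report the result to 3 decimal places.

seq1–seq2: 14/32 sites differ → p = 0.4375, d = −0.75 ln(1 − 0.583333) = 0.656601 ≈ 0.657.
seq1–seq3: 14/32 sites differ → p = 0.4375, d = −0.75 ln(1 − 0.583333) = 0.656601 ≈ 0.657.
seq2–seq3: 15/32 sites differ → p = 0.46875, d = −0.75 ln(1 − 0.625) = 0.735622 ≈ 0.736.

d(seq1,seq2) = 0.657, d(seq1,seq3) = 0.657, d(seq2,seq3) = 0.736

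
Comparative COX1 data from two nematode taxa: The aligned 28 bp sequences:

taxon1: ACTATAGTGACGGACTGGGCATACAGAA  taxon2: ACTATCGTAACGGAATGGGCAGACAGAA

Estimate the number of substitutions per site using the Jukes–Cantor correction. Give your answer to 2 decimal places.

The sequences differ at 4 of 28 sites (6, 9, 15, 22), so p = 4/28 ≈ 0.142857.
d = −(3/4) ln(1 − 4p/3) = −0.75 ln(1 − 0.190476) = −0.75 ln(0.809524)
  = −0.75 × (-0.211309) = 0.158482 substitutions/site.

0.16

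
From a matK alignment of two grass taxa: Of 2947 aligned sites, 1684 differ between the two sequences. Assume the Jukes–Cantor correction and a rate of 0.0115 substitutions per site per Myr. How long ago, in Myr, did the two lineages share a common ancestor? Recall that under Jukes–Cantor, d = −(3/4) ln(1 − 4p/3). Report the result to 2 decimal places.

46.80

p = 1684/2947 ≈ 0.571429.
d = −(3/4) ln(1 − 4p/3) = −0.75 ln(1 − 0.761905) = −0.75 ln(0.238095)
  = −0.75 × (-1.435086) = 1.076315 substitutions/site.
Under a molecular clock d = 2μt, so t = d/(2μ) = 1.076315 / (2 × 0.0115) = 46.80 Myr.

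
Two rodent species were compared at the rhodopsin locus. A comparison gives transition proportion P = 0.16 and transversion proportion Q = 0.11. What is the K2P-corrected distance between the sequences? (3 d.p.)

Under the Kimura two-parameter model, d = −½ ln(1 − 2P − Q) − ¼ ln(1 − 2Q).
1 − 2P − Q = 0.57, giving −½ ln(0.57) = 0.281059.
1 − 2Q = 0.78, giving −¼ ln(0.78) = 0.062115.
d = 0.281059 + 0.062115 = 0.343174.

0.343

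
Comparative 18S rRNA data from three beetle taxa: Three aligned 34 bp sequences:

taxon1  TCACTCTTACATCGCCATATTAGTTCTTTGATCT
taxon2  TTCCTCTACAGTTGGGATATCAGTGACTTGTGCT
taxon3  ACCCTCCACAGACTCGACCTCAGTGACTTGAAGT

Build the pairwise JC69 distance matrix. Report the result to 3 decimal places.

taxon1–taxon2: 15/34 sites differ → p ≈ 0.441176, d = −0.75 ln(1 − 0.588235) = 0.665477 ≈ 0.665.
taxon1–taxon3: 18/34 sites differ → p ≈ 0.529412, d = −0.75 ln(1 − 0.705883) = 0.917833 ≈ 0.918.
taxon2–taxon3: 12/34 sites differ → p ≈ 0.352941, d = −0.75 ln(1 − 0.470588) = 0.476991 ≈ 0.477.

d(taxon1,taxon2) = 0.665, d(taxon1,taxon3) = 0.918, d(taxon2,taxon3) = 0.477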